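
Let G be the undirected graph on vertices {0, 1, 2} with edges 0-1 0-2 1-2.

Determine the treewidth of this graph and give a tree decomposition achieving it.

A single bag containing all 3 vertices is trivially a valid decomposition of width 2. On the other hand G contains the 3-clique {0, 1, 2}. A clique must lie in a single bag of any decomposition, so no decomposition can have width below 2. The upper and lower bounds meet at 2, so that is the treewidth.

Treewidth 2.
One optimal decomposition is:
Bags: B1 = {0, 1, 2}
Tree: (single bag)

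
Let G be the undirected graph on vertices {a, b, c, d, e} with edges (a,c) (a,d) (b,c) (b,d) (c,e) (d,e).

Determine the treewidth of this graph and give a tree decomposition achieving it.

Treewidth 2.
One optimal decomposition is:
Bags: B1 = {c, d, e}  B2 = {a, c, d}  B3 = {b, c, d}
Tree: B1–B2, B2–B3

Every bag has size at most 3, so the width is 3 − 1 = 2 and tw(G) ≤ 2. For the lower bound, G contains the cycle c–e–d–a–c, so G is not a forest; only forests have treewidth ≤ 1, hence tw(G) ≥ 2. The upper and lower bounds meet at 2, so that is the treewidth.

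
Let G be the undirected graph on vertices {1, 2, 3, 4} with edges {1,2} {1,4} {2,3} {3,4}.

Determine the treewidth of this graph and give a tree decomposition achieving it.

Every bag has size at most 3, so the width is 3 − 1 = 2 and tw(G) ≤ 2. The edges 3–2–1–4–3 form a cycle, so G is not a tree and its treewidth is at least 2. Hence tw(G) = 2 exactly.

Treewidth 2.
One such decomposition:
Bags: B1 = {1, 2, 3}  B2 = {1, 3, 4}
Tree: B1–B2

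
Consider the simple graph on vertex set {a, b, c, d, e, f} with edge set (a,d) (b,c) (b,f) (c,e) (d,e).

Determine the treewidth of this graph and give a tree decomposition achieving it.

Each bag holds 2 vertices, so the decomposition has width 1, which upper-bounds the treewidth. Any graph with an edge has treewidth ≥ 1, and G has the edge a–d. Hence tw(G) = 1 exactly.

Treewidth 1.
One such decomposition:
Bags: B1 = {a, d}  B2 = {d, e}  B3 = {c, e}  B4 = {b, c}  B5 = {b, f}
Tree: B1–B2, B2–B3, B3–B4, B4–B5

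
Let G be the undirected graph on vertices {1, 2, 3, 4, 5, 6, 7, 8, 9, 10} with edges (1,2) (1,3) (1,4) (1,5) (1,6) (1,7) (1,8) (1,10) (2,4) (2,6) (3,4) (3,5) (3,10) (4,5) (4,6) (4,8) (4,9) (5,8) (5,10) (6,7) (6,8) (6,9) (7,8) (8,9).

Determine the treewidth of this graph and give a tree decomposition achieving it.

The largest bag has 4 vertices, giving width 3; this decomposition certifies tw(G) ≤ 3. For the lower bound, the 4 vertices {1, 3, 5, 10} are pairwise adjacent, and any tree decomposition puts a clique entirely inside one bag — forcing width ≥ 3. Therefore the treewidth is 3.

Treewidth 3.
One optimal decomposition is:
Bags: B1 = {1, 4, 5, 8}  B2 = {1, 4, 6, 8}  B3 = {1, 2, 4, 6}  B4 = {1, 6, 7, 8}  B5 = {1, 3, 4, 5}  B6 = {4, 6, 8, 9}  B7 = {1, 3, 5, 10}
Tree: B1–B2, B2–B3, B2–B4, B1–B5, B2–B6, B5–B7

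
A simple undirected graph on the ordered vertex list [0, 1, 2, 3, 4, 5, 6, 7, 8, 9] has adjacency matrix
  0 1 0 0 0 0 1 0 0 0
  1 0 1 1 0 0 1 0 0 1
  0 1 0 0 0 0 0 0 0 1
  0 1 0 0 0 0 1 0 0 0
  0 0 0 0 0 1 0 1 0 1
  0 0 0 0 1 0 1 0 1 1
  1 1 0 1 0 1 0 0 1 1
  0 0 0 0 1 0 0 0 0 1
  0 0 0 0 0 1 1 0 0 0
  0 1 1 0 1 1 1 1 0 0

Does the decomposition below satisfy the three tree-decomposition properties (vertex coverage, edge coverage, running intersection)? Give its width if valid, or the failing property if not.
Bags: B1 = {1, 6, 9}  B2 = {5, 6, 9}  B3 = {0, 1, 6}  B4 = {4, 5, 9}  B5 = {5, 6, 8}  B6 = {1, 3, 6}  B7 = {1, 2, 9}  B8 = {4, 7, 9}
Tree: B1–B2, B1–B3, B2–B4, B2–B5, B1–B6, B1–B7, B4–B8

Checking the three conditions: (i) the bags cover all of {0, 1, 2, 3, 4, 5, 6, 7, 8, 9}; (ii) for each edge, some bag contains both endpoints; (iii) the bags containing any fixed vertex form a subtree. All hold, so the decomposition is valid with width 3 − 1 = 2.

Yes; width 2.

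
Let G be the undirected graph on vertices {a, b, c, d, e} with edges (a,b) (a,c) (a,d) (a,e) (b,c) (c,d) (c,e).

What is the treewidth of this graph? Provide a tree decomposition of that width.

Treewidth 2.
One optimal decomposition is:
Bags: B1 = {a, b, c}  B2 = {a, c, d}  B3 = {a, c, e}
Tree: B1–B2, B2–B3

The largest bag has 3 vertices, giving width 2; this decomposition certifies tw(G) ≤ 2. For the lower bound, the 3 vertices {a, c, d} are pairwise adjacent, and any tree decomposition puts a clique entirely inside one bag — forcing width ≥ 2. The upper and lower bounds meet at 2, so that is the treewidth.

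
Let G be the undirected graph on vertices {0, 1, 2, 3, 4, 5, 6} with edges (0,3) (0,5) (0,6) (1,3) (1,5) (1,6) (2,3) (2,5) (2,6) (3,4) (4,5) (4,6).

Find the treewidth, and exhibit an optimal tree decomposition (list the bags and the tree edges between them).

Treewidth 3.
One such decomposition:
Bags: B1 = {3, 4, 5, 6}  B2 = {0, 3, 5, 6}  B3 = {2, 3, 5, 6}  B4 = {1, 3, 5, 6}
Tree: B1–B2, B2–B3, B3–B4

Every bag has size at most 4, so the width is 4 − 1 = 3 and tw(G) ≤ 3. For the lower bound: the 4 vertex sets {4,6}, {0,5}, {3}, {2} are disjoint, each induces a connected subgraph, and every pair is joined by at least one edge of G. Contracting each set to a single vertex therefore yields K_{4} as a minor, and since treewidth is minor-monotone, tw(G) ≥ tw(K_{4}) = 3. Hence tw(G) = 3 exactly.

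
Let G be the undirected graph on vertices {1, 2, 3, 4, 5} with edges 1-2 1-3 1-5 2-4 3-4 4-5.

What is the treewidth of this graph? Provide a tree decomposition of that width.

Treewidth 2.
One such decomposition:
Bags: B1 = {1, 3, 4}  B2 = {1, 2, 4}  B3 = {1, 4, 5}
Tree: B1–B2, B2–B3

Each bag holds 3 vertices, so the decomposition has width 2, which upper-bounds the treewidth. The edges 3–4–2–1–3 form a cycle, so G is not a tree and its treewidth is at least 2. Combining the bounds, tw(G) = 2.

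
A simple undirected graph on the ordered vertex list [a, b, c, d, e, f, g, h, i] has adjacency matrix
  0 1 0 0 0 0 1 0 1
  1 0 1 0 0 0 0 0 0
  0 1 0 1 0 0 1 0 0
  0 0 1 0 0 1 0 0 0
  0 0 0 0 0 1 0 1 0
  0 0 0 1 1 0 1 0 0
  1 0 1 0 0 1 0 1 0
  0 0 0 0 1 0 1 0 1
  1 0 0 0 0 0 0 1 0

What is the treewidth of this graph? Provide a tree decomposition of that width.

Every bag has size at most 4, so the width is 4 − 1 = 3 and tw(G) ≤ 3. For the lower bound: the 4 vertex sets {b,c,d}, {a}, {g}, {e,f,h,i} are disjoint, each induces a connected subgraph, and every pair is joined by at least one edge of G. Contracting each set to a single vertex therefore yields K_{4} as a minor, and since treewidth is minor-monotone, tw(G) ≥ tw(K_{4}) = 3. Hence tw(G) = 3 exactly.

Treewidth 3.
Bags: B1 = {a, b, c, d}  B2 = {a, c, d, g}  B3 = {a, d, f, g}  B4 = {a, f, g, i}  B5 = {f, g, h, i}  B6 = {e, f, h, i}
Tree: B1–B2, B2–B3, B3–B4, B4–B5, B5–B6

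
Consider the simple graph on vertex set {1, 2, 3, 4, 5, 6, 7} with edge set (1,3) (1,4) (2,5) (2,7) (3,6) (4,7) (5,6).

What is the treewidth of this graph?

A width-2 tree decomposition is:
Bags: B1 = {3, 5, 6}  B2 = {1, 3, 5}  B3 = {1, 4, 5}  B4 = {4, 5, 7}  B5 = {2, 5, 7}
Tree: B1–B2, B2–B3, B3–B4, B4–B5
The largest bag has 3 vertices, giving width 2; this decomposition certifies tw(G) ≤ 2. The edges 5–6–3–1–4–7–2–5 form a cycle, so G is not a tree and its treewidth is at least 2. Hence tw(G) = 2 exactly.

2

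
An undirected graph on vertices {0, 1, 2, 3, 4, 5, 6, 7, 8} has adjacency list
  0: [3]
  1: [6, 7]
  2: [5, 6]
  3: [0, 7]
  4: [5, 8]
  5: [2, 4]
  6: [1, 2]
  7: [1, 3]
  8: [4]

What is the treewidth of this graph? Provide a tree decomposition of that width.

Each bag holds 2 vertices, so the decomposition has width 1, which upper-bounds the treewidth. Since G has at least one edge (e.g. 8–4), it is not an edgeless graph, so tw(G) ≥ 1. Therefore the treewidth is 1.

Treewidth 1.
Bags: B1 = {4, 8}  B2 = {4, 5}  B3 = {2, 5}  B4 = {2, 6}  B5 = {1, 6}  B6 = {1, 7}  B7 = {3, 7}  B8 = {0, 3}
Tree: B1–B2, B2–B3, B3–B4, B4–B5, B5–B6, B6–B7, B7–B8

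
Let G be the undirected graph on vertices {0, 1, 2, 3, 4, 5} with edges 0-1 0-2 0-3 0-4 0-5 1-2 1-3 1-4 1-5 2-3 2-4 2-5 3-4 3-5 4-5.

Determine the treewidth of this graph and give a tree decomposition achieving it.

Treewidth 5.
One such decomposition:
Bags: B1 = {0, 1, 2, 3, 4, 5}
Tree: (single bag)

With just one bag of size 6, the width is 6 − 1 = 5, so tw(G) ≤ 5. For the lower bound, the 6 vertices {0, 1, 2, 3, 4, 5} are pairwise adjacent, and any tree decomposition puts a clique entirely inside one bag — forcing width ≥ 5. Therefore the treewidth is 5.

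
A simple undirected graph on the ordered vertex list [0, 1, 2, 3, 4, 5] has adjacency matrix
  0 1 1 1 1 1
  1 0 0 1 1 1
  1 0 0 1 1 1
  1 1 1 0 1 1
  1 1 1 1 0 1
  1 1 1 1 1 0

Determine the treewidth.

4

A width-4 tree decomposition is:
Bags: B1 = {0, 2, 3, 4, 5}  B2 = {0, 1, 3, 4, 5}
Tree: B1–B2
The largest bag has 5 vertices, giving width 4; this decomposition certifies tw(G) ≤ 4. Conversely, {0, 1, 3, 4, 5} is a clique of size 5, and the vertices of any clique must share a bag in every tree decomposition; so some bag has ≥ 5 vertices and tw(G) ≥ 4. The upper and lower bounds meet at 4, so that is the treewidth.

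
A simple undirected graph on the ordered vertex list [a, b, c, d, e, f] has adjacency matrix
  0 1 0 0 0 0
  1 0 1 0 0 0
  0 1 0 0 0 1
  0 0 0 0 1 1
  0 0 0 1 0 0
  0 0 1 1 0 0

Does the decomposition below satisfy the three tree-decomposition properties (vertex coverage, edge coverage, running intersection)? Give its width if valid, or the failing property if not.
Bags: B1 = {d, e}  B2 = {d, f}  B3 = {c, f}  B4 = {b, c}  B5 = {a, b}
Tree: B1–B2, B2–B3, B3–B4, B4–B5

Vertex coverage: the bags together contain {a, b, c, d, e, f}, the full vertex set. Edge coverage: each edge of G has both endpoints in at least one bag. Running intersection: for every vertex, the bags containing it form a connected subtree. All three properties hold, so this is a valid tree decomposition of width max|bag| − 1 = 1, and hence tw(G) ≤ 1.

Yes; width 1.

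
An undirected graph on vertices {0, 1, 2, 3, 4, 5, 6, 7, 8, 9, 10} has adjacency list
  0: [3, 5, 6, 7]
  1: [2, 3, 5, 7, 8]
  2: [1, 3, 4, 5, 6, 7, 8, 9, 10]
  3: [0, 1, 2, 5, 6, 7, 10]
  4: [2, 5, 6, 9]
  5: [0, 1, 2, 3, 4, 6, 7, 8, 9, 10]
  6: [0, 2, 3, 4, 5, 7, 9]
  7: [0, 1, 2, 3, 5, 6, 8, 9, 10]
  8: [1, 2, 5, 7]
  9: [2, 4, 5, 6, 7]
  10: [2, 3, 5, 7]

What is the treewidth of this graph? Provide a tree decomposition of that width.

Treewidth 4.
One such decomposition:
Bags: B1 = {2, 5, 6, 7, 9}  B2 = {2, 3, 5, 6, 7}  B3 = {2, 4, 5, 6, 9}  B4 = {0, 3, 5, 6, 7}  B5 = {1, 2, 3, 5, 7}  B6 = {1, 2, 5, 7, 8}  B7 = {2, 3, 5, 7, 10}
Tree: B1–B2, B1–B3, B2–B4, B2–B5, B5–B6, B2–B7

The largest bag has 5 vertices, giving width 4; this decomposition certifies tw(G) ≤ 4. For the lower bound, the 5 vertices {0, 3, 5, 6, 7} are pairwise adjacent, and any tree decomposition puts a clique entirely inside one bag — forcing width ≥ 4. Therefore the treewidth is 4.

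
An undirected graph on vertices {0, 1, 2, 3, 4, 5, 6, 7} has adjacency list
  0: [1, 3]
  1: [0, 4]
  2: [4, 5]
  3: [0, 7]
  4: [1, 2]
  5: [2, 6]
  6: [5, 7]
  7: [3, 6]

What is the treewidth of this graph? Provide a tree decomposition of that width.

Every bag has size at most 3, so the width is 3 − 1 = 2 and tw(G) ≤ 2. Since 2–4–1–0–3–7–6–5–2 is a cycle in G, G is not acyclic. Forests are exactly the graphs of treewidth ≤ 1, so tw(G) ≥ 2. The upper and lower bounds meet at 2, so that is the treewidth.

Treewidth 2.
One such decomposition:
Bags: B1 = {1, 2, 4}  B2 = {0, 1, 2}  B3 = {0, 2, 3}  B4 = {2, 3, 7}  B5 = {2, 6, 7}  B6 = {2, 5, 6}
Tree: B1–B2, B2–B3, B3–B4, B4–B5, B5–B6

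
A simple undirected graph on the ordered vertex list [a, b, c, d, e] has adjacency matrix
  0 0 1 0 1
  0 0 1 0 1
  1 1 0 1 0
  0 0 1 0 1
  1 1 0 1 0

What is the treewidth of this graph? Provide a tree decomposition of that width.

The largest bag has 3 vertices, giving width 2; this decomposition certifies tw(G) ≤ 2. The edges e–a–c–b–e form a cycle, so G is not a tree and its treewidth is at least 2. Hence tw(G) = 2 exactly.

Treewidth 2.
One such decomposition:
Bags: B1 = {a, c, e}  B2 = {b, c, e}  B3 = {c, d, e}
Tree: B1–B2, B2–B3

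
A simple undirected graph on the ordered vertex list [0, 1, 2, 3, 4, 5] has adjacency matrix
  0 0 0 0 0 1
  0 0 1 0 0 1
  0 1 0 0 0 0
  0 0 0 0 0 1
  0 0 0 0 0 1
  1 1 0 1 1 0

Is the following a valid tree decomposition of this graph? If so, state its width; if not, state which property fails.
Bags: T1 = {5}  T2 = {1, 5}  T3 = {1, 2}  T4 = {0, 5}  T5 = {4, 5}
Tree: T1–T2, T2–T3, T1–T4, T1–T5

A tree decomposition must satisfy three properties: every vertex lies in some bag; for every edge, both endpoints lie together in some bag; and for every vertex, the bags containing it form a connected subtree. Here vertex 3 appears in no bag, so the decomposition is invalid.

No — vertex 3 appears in no bag.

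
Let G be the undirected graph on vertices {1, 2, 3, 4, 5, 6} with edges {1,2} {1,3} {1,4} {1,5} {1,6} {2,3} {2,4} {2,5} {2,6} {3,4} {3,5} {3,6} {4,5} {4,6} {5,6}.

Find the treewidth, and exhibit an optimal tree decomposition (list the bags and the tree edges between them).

Treewidth 5.
Bags: B1 = {1, 2, 3, 4, 5, 6}
Tree: (single bag)

A single bag containing all 6 vertices is trivially a valid decomposition of width 5. On the other hand G contains the 6-clique {1, 2, 3, 4, 5, 6}. A clique must lie in a single bag of any decomposition, so no decomposition can have width below 5. The upper and lower bounds meet at 5, so that is the treewidth.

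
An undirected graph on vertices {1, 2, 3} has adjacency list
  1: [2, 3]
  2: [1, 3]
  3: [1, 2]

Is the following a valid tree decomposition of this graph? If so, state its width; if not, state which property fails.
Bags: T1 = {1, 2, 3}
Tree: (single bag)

Every vertex of G appears in some bag (union = {1, 2, 3}); every edge is covered by a bag; and for each vertex v the set of bags containing v is connected in the bag tree. The decomposition is therefore valid. The largest bag has 3 vertices, so the width is 2.

Yes; width 2.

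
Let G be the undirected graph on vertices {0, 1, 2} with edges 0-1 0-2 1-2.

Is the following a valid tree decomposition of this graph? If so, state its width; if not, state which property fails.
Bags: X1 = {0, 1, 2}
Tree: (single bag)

Checking the three conditions: (i) the bags cover all of {0, 1, 2}; (ii) for each edge, some bag contains both endpoints; (iii) the bags containing any fixed vertex form a subtree. All hold, so the decomposition is valid with width 3 − 1 = 2.

Yes; width 2.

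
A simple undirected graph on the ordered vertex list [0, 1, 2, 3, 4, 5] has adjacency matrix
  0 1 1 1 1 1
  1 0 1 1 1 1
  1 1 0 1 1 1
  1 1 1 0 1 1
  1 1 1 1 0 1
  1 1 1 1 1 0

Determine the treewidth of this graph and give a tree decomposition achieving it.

Treewidth 5.
Bags: B1 = {0, 1, 2, 3, 4, 5}
Tree: (single bag)

A single bag containing all 6 vertices is trivially a valid decomposition of width 5. For the lower bound, the 6 vertices {0, 1, 2, 3, 4, 5} are pairwise adjacent, and any tree decomposition puts a clique entirely inside one bag — forcing width ≥ 5. The upper and lower bounds meet at 5, so that is the treewidth.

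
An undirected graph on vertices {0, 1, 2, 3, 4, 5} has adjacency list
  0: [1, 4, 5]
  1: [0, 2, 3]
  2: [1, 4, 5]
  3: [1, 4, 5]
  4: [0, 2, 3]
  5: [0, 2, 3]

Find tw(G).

3

A width-3 tree decomposition is:
Bags: B1 = {1, 2, 4, 5}  B2 = {1, 3, 4, 5}  B3 = {0, 1, 4, 5}
Tree: B1–B2, B2–B3
Each bag holds 4 vertices, so the decomposition has width 3, which upper-bounds the treewidth. For the lower bound: the 4 vertex sets {2,5}, {1,3}, {4}, {0} are disjoint, each induces a connected subgraph, and every pair is joined by at least one edge of G. Contracting each set to a single vertex therefore yields K_{4} as a minor, and since treewidth is minor-monotone, tw(G) ≥ tw(K_{4}) = 3. Combining the bounds, tw(G) = 3.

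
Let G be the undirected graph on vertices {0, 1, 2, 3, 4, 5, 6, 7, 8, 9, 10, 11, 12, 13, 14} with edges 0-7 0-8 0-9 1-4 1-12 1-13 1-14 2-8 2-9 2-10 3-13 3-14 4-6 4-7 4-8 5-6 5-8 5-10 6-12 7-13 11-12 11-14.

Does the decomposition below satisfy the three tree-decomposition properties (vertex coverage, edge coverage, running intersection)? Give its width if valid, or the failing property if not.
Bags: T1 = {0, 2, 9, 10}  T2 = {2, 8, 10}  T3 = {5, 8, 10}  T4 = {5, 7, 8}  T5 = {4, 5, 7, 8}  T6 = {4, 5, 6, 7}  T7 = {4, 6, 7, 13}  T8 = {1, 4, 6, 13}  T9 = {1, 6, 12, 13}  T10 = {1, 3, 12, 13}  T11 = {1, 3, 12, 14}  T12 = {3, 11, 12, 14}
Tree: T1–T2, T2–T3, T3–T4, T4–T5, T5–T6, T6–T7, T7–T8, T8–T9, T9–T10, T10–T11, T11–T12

A tree decomposition must satisfy three properties: every vertex lies in some bag; for every edge, both endpoints lie together in some bag; and for every vertex, the bags containing it form a connected subtree. Here edge (0,8) lies in no bag, so the decomposition is invalid.

No — edge (0,8) lies in no bag.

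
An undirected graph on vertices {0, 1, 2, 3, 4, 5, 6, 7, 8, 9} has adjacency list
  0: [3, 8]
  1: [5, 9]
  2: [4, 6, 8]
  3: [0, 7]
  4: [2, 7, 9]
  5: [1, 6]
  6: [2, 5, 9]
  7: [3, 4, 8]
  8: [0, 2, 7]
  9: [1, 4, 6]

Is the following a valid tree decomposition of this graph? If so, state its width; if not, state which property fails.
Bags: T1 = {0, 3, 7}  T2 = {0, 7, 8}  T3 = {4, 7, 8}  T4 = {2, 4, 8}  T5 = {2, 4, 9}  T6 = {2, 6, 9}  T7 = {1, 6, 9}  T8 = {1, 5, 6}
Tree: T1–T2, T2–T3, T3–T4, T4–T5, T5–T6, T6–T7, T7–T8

Vertex coverage: the bags together contain {0, 1, 2, 3, 4, 5, 6, 7, 8, 9}, the full vertex set. Edge coverage: each edge of G has both endpoints in at least one bag. Running intersection: for every vertex, the bags containing it form a connected subtree. All three properties hold, so this is a valid tree decomposition of width max|bag| − 1 = 2, and hence tw(G) ≤ 2.

Yes; width 2.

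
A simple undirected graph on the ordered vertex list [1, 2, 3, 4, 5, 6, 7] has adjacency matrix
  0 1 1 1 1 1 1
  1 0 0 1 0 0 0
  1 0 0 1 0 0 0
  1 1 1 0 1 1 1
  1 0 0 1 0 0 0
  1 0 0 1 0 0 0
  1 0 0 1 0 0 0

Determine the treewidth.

A width-2 tree decomposition is:
Bags: B1 = {1, 4, 7}  B2 = {1, 4, 5}  B3 = {1, 3, 4}  B4 = {1, 2, 4}  B5 = {1, 4, 6}
Tree: B1–B2, B2–B3, B2–B4, B3–B5
The largest bag has 3 vertices, giving width 2; this decomposition certifies tw(G) ≤ 2. For the lower bound, the 3 vertices {1, 2, 4} are pairwise adjacent, and any tree decomposition puts a clique entirely inside one bag — forcing width ≥ 2. Combining the bounds, tw(G) = 2.

2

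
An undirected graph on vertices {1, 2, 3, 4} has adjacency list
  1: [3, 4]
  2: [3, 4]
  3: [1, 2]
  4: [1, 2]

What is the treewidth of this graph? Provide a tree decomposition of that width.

Treewidth 2.
One such decomposition:
Bags: B1 = {1, 2, 4}  B2 = {1, 2, 3}
Tree: B1–B2

Each bag holds 3 vertices, so the decomposition has width 2, which upper-bounds the treewidth. The edges 1–4–2–3–1 form a cycle, so G is not a tree and its treewidth is at least 2. Therefore the treewidth is 2.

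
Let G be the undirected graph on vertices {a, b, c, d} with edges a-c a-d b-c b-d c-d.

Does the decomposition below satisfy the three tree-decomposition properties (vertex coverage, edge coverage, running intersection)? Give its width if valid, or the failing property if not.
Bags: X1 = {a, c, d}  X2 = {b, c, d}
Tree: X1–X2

Yes; width 2.

Every vertex of G appears in some bag (union = {a, b, c, d}); every edge is covered by a bag; and for each vertex v the set of bags containing v is connected in the bag tree. The decomposition is therefore valid. The largest bag has 3 vertices, so the width is 2.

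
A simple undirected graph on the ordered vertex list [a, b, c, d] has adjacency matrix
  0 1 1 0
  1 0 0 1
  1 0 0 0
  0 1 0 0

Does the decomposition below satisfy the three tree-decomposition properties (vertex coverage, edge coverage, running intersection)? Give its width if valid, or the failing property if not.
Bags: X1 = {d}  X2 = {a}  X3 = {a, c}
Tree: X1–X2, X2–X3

A tree decomposition must satisfy three properties: every vertex lies in some bag; for every edge, both endpoints lie together in some bag; and for every vertex, the bags containing it form a connected subtree. Here vertex b appears in no bag, so the decomposition is invalid.

No — vertex b appears in no bag.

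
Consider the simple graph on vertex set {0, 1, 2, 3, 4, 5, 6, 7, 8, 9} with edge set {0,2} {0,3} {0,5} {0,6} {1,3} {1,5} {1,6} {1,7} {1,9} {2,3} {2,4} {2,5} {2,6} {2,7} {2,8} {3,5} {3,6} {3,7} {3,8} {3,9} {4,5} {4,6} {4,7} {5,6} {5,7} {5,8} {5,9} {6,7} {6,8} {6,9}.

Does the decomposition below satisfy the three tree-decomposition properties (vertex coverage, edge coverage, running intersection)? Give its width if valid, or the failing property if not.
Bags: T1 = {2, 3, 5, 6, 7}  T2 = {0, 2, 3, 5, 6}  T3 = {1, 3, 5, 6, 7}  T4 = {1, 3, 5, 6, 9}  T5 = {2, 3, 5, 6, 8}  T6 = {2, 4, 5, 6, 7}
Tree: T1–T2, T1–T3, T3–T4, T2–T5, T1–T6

Every vertex of G appears in some bag (union = {0, 1, 2, 3, 4, 5, 6, 7, 8, 9}); every edge is covered by a bag; and for each vertex v the set of bags containing v is connected in the bag tree. The decomposition is therefore valid. The largest bag has 5 vertices, so the width is 4.

Yes; width 4.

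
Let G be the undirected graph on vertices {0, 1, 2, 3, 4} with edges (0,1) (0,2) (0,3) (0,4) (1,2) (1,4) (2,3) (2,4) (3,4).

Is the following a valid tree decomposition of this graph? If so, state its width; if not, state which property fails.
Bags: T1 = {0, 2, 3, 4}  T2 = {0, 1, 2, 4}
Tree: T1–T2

Checking the three conditions: (i) the bags cover all of {0, 1, 2, 3, 4}; (ii) for each edge, some bag contains both endpoints; (iii) the bags containing any fixed vertex form a subtree. All hold, so the decomposition is valid with width 4 − 1 = 3.

Yes; width 3.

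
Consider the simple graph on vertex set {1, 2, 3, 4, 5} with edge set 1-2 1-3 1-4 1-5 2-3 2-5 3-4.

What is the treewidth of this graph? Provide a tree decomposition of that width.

Treewidth 2.
Bags: B1 = {1, 3, 4}  B2 = {1, 2, 3}  B3 = {1, 2, 5}
Tree: B1–B2, B2–B3

Each bag holds 3 vertices, so the decomposition has width 2, which upper-bounds the treewidth. On the other hand G contains the 3-clique {1, 2, 3}. A clique must lie in a single bag of any decomposition, so no decomposition can have width below 2. Combining the bounds, tw(G) = 2.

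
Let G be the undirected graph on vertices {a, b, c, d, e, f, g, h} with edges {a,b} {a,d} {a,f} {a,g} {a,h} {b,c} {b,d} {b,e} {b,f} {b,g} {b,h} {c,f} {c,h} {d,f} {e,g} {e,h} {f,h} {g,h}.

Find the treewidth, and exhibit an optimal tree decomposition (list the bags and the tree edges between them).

Treewidth 3.
Bags: B1 = {a, b, f, h}  B2 = {a, b, g, h}  B3 = {b, e, g, h}  B4 = {b, c, f, h}  B5 = {a, b, d, f}
Tree: B1–B2, B2–B3, B1–B4, B1–B5

Every bag has size at most 4, so the width is 4 − 1 = 3 and tw(G) ≤ 3. On the other hand G contains the 4-clique {a, b, d, f}. A clique must lie in a single bag of any decomposition, so no decomposition can have width below 3. Combining the bounds, tw(G) = 3.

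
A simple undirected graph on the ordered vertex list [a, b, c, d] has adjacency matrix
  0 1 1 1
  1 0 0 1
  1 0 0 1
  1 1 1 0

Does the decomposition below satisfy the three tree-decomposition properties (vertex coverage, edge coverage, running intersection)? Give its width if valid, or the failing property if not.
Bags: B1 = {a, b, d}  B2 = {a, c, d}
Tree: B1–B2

Vertex coverage: the bags together contain {a, b, c, d}, the full vertex set. Edge coverage: each edge of G has both endpoints in at least one bag. Running intersection: for every vertex, the bags containing it form a connected subtree. All three properties hold, so this is a valid tree decomposition of width max|bag| − 1 = 2, and hence tw(G) ≤ 2.

Yes; width 2.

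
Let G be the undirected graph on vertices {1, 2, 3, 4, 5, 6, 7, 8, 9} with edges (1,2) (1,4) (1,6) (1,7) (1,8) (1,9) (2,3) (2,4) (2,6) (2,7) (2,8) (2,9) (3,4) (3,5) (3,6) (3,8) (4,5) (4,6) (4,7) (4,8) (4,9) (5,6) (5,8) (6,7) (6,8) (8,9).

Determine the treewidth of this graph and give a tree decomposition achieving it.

Treewidth 4.
Bags: B1 = {2, 3, 4, 6, 8}  B2 = {1, 2, 4, 6, 8}  B3 = {3, 4, 5, 6, 8}  B4 = {1, 2, 4, 6, 7}  B5 = {1, 2, 4, 8, 9}
Tree: B1–B2, B1–B3, B2–B4, B2–B5

The largest bag has 5 vertices, giving width 4; this decomposition certifies tw(G) ≤ 4. On the other hand G contains the 5-clique {1, 2, 4, 8, 9}. A clique must lie in a single bag of any decomposition, so no decomposition can have width below 4. Therefore the treewidth is 4.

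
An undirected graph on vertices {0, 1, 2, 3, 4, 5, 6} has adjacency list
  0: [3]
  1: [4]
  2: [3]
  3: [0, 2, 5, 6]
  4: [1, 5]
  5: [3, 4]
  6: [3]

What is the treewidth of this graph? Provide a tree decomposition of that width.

Treewidth 1.
One such decomposition:
Bags: B1 = {0, 3}  B2 = {3, 5}  B3 = {4, 5}  B4 = {1, 4}  B5 = {2, 3}  B6 = {3, 6}
Tree: B1–B2, B2–B3, B3–B4, B1–B5, B5–B6

Every bag has size at most 2, so the width is 2 − 1 = 1 and tw(G) ≤ 1. Any graph with an edge has treewidth ≥ 1, and G has the edge 0–3. Combining the bounds, tw(G) = 1.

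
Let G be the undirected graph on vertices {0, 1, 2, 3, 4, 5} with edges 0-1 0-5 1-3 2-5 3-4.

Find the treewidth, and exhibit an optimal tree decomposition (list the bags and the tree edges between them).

Every bag has size at most 2, so the width is 2 − 1 = 1 and tw(G) ≤ 1. Any graph with an edge has treewidth ≥ 1, and G has the edge 4–3. Therefore the treewidth is 1.

Treewidth 1.
One such decomposition:
Bags: B1 = {3, 4}  B2 = {1, 3}  B3 = {0, 1}  B4 = {0, 5}  B5 = {2, 5}
Tree: B1–B2, B2–B3, B3–B4, B4–B5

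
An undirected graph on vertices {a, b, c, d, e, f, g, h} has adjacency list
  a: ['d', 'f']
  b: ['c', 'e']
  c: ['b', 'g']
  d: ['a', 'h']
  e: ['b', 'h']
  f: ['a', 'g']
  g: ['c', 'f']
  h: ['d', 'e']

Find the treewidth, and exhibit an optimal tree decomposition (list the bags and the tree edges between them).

The largest bag has 3 vertices, giving width 2; this decomposition certifies tw(G) ≤ 2. For the lower bound, G contains the cycle e–h–d–a–f–g–c–b–e, so G is not a forest; only forests have treewidth ≤ 1, hence tw(G) ≥ 2. Combining the bounds, tw(G) = 2.

Treewidth 2.
One optimal decomposition is:
Bags: B1 = {d, e, h}  B2 = {a, d, e}  B3 = {a, e, f}  B4 = {e, f, g}  B5 = {c, e, g}  B6 = {b, c, e}
Tree: B1–B2, B2–B3, B3–B4, B4–B5, B5–B6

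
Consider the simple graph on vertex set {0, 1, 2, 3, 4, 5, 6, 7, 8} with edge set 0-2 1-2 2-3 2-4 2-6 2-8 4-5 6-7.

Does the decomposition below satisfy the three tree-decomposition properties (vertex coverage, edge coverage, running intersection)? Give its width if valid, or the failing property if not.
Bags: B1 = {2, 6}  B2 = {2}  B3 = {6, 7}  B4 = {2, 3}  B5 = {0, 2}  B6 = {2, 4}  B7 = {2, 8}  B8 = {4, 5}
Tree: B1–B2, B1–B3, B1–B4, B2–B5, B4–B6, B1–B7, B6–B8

A tree decomposition must satisfy three properties: every vertex lies in some bag; for every edge, both endpoints lie together in some bag; and for every vertex, the bags containing it form a connected subtree. Here vertex 1 appears in no bag, so the decomposition is invalid.

No — vertex 1 appears in no bag.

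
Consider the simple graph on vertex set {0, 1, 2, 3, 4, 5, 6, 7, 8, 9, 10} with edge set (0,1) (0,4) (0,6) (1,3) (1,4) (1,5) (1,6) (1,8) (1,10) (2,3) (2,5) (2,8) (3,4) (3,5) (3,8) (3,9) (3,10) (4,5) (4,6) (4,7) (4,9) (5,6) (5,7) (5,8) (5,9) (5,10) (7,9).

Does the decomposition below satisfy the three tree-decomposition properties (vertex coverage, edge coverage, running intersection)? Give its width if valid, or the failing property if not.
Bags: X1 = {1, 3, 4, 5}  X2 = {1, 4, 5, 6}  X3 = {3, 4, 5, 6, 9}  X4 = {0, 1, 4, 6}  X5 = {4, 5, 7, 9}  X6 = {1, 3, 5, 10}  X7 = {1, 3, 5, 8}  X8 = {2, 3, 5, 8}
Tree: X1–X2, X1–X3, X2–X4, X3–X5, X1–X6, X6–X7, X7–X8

A tree decomposition must satisfy three properties: every vertex lies in some bag; for every edge, both endpoints lie together in some bag; and for every vertex, the bags containing it form a connected subtree. Here bags containing vertex 6 are not connected in the tree, so the decomposition is invalid.

No — bags containing vertex 6 are not connected in the tree.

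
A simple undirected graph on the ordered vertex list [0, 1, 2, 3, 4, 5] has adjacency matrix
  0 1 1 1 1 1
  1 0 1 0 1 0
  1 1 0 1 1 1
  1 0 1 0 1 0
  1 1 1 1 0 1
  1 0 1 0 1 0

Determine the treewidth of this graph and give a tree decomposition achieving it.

Treewidth 3.
Bags: B1 = {0, 1, 2, 4}  B2 = {0, 2, 3, 4}  B3 = {0, 2, 4, 5}
Tree: B1–B2, B1–B3

Each bag holds 4 vertices, so the decomposition has width 3, which upper-bounds the treewidth. On the other hand G contains the 4-clique {0, 1, 2, 4}. A clique must lie in a single bag of any decomposition, so no decomposition can have width below 3. Combining the bounds, tw(G) = 3.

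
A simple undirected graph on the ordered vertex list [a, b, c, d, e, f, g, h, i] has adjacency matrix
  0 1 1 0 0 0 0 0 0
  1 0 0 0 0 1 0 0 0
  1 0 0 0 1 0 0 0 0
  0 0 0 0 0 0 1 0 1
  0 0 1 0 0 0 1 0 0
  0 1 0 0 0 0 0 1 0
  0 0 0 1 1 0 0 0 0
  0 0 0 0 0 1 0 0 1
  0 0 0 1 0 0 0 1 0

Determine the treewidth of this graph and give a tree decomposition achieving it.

The largest bag has 3 vertices, giving width 2; this decomposition certifies tw(G) ≤ 2. The edges e–g–d–i–h–f–b–a–c–e form a cycle, so G is not a tree and its treewidth is at least 2. Therefore the treewidth is 2.

Treewidth 2.
One such decomposition:
Bags: B1 = {d, e, g}  B2 = {d, e, i}  B3 = {e, h, i}  B4 = {e, f, h}  B5 = {b, e, f}  B6 = {a, b, e}  B7 = {a, c, e}
Tree: B1–B2, B2–B3, B3–B4, B4–B5, B5–B6, B6–B7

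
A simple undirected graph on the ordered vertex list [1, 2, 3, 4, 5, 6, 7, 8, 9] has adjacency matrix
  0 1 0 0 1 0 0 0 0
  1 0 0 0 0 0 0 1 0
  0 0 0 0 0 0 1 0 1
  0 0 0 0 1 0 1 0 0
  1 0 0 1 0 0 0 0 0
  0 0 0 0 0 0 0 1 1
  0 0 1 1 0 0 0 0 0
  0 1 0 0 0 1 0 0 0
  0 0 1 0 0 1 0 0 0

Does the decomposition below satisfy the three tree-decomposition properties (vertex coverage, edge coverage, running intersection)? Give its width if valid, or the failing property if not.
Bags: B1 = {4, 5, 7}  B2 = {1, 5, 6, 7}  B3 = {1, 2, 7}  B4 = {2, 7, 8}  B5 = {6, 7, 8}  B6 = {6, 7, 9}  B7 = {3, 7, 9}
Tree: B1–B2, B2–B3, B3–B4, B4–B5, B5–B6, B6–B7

A tree decomposition must satisfy three properties: every vertex lies in some bag; for every edge, both endpoints lie together in some bag; and for every vertex, the bags containing it form a connected subtree. Here bags containing vertex 6 are not connected in the tree, so the decomposition is invalid.

No — bags containing vertex 6 are not connected in the tree.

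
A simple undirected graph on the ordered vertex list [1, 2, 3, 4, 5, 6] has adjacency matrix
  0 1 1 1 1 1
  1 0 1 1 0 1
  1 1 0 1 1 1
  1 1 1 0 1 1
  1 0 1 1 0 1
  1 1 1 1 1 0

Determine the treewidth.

A width-4 tree decomposition is:
Bags: B1 = {1, 3, 4, 5, 6}  B2 = {1, 2, 3, 4, 6}
Tree: B1–B2
Every bag has size at most 5, so the width is 5 − 1 = 4 and tw(G) ≤ 4. For the lower bound, the 5 vertices {1, 2, 3, 4, 6} are pairwise adjacent, and any tree decomposition puts a clique entirely inside one bag — forcing width ≥ 4. Hence tw(G) = 4 exactly.

4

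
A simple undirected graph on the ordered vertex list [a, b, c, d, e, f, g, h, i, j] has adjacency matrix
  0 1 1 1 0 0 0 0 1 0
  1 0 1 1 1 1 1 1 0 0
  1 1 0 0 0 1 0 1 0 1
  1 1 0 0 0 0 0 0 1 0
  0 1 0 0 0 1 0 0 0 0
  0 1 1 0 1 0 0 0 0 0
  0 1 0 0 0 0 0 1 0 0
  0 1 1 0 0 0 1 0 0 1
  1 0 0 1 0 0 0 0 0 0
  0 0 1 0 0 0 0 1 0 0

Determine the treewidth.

A width-2 tree decomposition is:
Bags: B1 = {a, b, c}  B2 = {b, c, h}  B3 = {b, c, f}  B4 = {a, b, d}  B5 = {b, g, h}  B6 = {a, d, i}  B7 = {b, e, f}  B8 = {c, h, j}
Tree: B1–B2, B1–B3, B1–B4, B2–B5, B4–B6, B3–B7, B2–B8
The largest bag has 3 vertices, giving width 2; this decomposition certifies tw(G) ≤ 2. Conversely, {c, h, j} is a clique of size 3, and the vertices of any clique must share a bag in every tree decomposition; so some bag has ≥ 3 vertices and tw(G) ≥ 2. The upper and lower bounds meet at 2, so that is the treewidth.

2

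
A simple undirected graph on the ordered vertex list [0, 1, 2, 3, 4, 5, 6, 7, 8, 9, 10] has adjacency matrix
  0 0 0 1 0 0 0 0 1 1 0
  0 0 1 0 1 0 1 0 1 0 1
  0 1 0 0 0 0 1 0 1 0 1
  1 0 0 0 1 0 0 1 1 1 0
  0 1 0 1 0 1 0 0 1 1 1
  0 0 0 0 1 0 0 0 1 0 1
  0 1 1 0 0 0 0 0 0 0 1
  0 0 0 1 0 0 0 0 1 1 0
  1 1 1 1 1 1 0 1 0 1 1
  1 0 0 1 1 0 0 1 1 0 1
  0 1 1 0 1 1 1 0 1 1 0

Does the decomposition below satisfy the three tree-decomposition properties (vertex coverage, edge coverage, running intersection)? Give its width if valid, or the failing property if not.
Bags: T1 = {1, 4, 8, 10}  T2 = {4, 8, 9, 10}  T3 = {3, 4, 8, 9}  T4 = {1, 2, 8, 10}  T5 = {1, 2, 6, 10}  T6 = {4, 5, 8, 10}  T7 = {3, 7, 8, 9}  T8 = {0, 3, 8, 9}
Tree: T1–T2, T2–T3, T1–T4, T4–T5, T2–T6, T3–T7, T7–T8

Every vertex of G appears in some bag (union = {0, 1, 2, 3, 4, 5, 6, 7, 8, 9, 10}); every edge is covered by a bag; and for each vertex v the set of bags containing v is connected in the bag tree. The decomposition is therefore valid. The largest bag has 4 vertices, so the width is 3.

Yes; width 3.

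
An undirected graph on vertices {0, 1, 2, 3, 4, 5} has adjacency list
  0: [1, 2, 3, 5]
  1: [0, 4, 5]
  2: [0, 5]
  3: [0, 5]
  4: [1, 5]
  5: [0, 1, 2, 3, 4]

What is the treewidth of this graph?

2

A width-2 tree decomposition is:
Bags: B1 = {1, 4, 5}  B2 = {0, 1, 5}  B3 = {0, 2, 5}  B4 = {0, 3, 5}
Tree: B1–B2, B2–B3, B3–B4
The largest bag has 3 vertices, giving width 2; this decomposition certifies tw(G) ≤ 2. Conversely, {0, 1, 5} is a clique of size 3, and the vertices of any clique must share a bag in every tree decomposition; so some bag has ≥ 3 vertices and tw(G) ≥ 2. Hence tw(G) = 2 exactly.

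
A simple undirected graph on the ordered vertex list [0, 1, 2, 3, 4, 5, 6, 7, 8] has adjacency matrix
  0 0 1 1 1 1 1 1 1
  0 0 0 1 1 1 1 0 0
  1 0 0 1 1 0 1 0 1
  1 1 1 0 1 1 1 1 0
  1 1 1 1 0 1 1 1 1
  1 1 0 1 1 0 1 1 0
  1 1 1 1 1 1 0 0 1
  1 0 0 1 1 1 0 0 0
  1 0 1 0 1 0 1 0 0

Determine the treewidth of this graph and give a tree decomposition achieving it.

Each bag holds 5 vertices, so the decomposition has width 4, which upper-bounds the treewidth. On the other hand G contains the 5-clique {0, 2, 4, 6, 8}. A clique must lie in a single bag of any decomposition, so no decomposition can have width below 4. The upper and lower bounds meet at 4, so that is the treewidth.

Treewidth 4.
One optimal decomposition is:
Bags: B1 = {0, 3, 4, 5, 6}  B2 = {1, 3, 4, 5, 6}  B3 = {0, 3, 4, 5, 7}  B4 = {0, 2, 3, 4, 6}  B5 = {0, 2, 4, 6, 8}
Tree: B1–B2, B1–B3, B1–B4, B4–B5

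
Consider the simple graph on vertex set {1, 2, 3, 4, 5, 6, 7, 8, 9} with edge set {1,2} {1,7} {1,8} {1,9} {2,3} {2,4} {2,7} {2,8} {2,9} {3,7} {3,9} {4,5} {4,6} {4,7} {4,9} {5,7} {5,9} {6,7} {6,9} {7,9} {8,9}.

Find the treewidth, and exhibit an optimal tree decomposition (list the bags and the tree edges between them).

Every bag has size at most 4, so the width is 4 − 1 = 3 and tw(G) ≤ 3. For the lower bound, the 4 vertices {1, 2, 8, 9} are pairwise adjacent, and any tree decomposition puts a clique entirely inside one bag — forcing width ≥ 3. Hence tw(G) = 3 exactly.

Treewidth 3.
One optimal decomposition is:
Bags: B1 = {2, 3, 7, 9}  B2 = {1, 2, 7, 9}  B3 = {2, 4, 7, 9}  B4 = {4, 6, 7, 9}  B5 = {1, 2, 8, 9}  B6 = {4, 5, 7, 9}
Tree: B1–B2, B2–B3, B3–B4, B2–B5, B3–B6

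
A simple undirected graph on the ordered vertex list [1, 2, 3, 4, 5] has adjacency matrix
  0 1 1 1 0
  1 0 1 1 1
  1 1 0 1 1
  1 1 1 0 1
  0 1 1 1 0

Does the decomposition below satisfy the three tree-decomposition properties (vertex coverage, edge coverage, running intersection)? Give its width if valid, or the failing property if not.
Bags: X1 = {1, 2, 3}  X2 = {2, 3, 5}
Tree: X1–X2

A tree decomposition must satisfy three properties: every vertex lies in some bag; for every edge, both endpoints lie together in some bag; and for every vertex, the bags containing it form a connected subtree. Here vertex 4 appears in no bag, so the decomposition is invalid.

No — vertex 4 appears in no bag.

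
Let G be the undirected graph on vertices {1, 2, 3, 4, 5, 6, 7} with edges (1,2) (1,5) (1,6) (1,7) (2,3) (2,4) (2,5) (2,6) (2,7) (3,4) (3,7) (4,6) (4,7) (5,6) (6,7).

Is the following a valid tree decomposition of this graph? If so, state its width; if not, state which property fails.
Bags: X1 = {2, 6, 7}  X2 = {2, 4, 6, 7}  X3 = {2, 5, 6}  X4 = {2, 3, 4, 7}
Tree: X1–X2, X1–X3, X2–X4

A tree decomposition must satisfy three properties: every vertex lies in some bag; for every edge, both endpoints lie together in some bag; and for every vertex, the bags containing it form a connected subtree. Here vertex 1 appears in no bag, so the decomposition is invalid.

No — vertex 1 appears in no bag.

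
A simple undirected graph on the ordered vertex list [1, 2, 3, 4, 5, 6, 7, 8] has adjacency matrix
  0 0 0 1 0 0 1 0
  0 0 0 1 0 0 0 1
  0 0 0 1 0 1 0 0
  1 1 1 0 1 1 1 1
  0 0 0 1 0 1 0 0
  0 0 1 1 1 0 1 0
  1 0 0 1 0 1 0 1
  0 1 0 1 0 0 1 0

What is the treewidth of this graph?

2

A width-2 tree decomposition is:
Bags: B1 = {4, 6, 7}  B2 = {1, 4, 7}  B3 = {4, 5, 6}  B4 = {4, 7, 8}  B5 = {3, 4, 6}  B6 = {2, 4, 8}
Tree: B1–B2, B1–B3, B1–B4, B3–B5, B4–B6
The largest bag has 3 vertices, giving width 2; this decomposition certifies tw(G) ≤ 2. For the lower bound, the 3 vertices {2, 4, 8} are pairwise adjacent, and any tree decomposition puts a clique entirely inside one bag — forcing width ≥ 2. Hence tw(G) = 2 exactly.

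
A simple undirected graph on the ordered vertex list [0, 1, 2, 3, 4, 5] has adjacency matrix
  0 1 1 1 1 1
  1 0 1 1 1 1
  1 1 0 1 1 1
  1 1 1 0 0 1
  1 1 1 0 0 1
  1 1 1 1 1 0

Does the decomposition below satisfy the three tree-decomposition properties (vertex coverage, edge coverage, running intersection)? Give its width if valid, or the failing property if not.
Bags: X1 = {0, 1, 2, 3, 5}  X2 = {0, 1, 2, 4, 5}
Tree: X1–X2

Every vertex of G appears in some bag (union = {0, 1, 2, 3, 4, 5}); every edge is covered by a bag; and for each vertex v the set of bags containing v is connected in the bag tree. The decomposition is therefore valid. The largest bag has 5 vertices, so the width is 4.

Yes; width 4.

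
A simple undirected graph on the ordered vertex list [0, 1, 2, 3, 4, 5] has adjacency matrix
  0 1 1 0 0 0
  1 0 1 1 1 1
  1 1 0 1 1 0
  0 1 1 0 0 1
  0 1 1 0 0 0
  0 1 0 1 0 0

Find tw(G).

A width-2 tree decomposition is:
Bags: B1 = {1, 2, 3}  B2 = {1, 3, 5}  B3 = {0, 1, 2}  B4 = {1, 2, 4}
Tree: B1–B2, B1–B3, B3–B4
Every bag has size at most 3, so the width is 3 − 1 = 2 and tw(G) ≤ 2. For the lower bound, the 3 vertices {0, 1, 2} are pairwise adjacent, and any tree decomposition puts a clique entirely inside one bag — forcing width ≥ 2. Hence tw(G) = 2 exactly.

2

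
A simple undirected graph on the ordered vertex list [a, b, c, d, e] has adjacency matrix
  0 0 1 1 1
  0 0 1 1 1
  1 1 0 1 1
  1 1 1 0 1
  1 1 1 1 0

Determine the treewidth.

A width-3 tree decomposition is:
Bags: B1 = {b, c, d, e}  B2 = {a, c, d, e}
Tree: B1–B2
The largest bag has 4 vertices, giving width 3; this decomposition certifies tw(G) ≤ 3. Conversely, {a, c, d, e} is a clique of size 4, and the vertices of any clique must share a bag in every tree decomposition; so some bag has ≥ 4 vertices and tw(G) ≥ 3. The upper and lower bounds meet at 3, so that is the treewidth.

3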